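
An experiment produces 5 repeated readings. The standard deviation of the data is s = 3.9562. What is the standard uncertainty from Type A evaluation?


u_A = s / sqrt(n)
u_A = 3.9562 / sqrt(5)
u_A = 3.9562 / 2.236068
u_A = 1.7693

1.7693


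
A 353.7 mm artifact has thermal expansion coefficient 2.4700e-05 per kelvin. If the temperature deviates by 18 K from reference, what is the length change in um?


dL = L * alpha * dT
= 353.7 * 2.4700e-05 * 18
= 0.1572550 mm
dL_um = 0.1572550 * 1000 = 157.2550 um

157.2550


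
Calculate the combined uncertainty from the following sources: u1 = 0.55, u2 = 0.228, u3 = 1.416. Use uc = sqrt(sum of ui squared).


uc = sqrt(0.55^2 + 0.228^2 + 1.416^2)
uc = sqrt(2.35954)
uc = 1.5361

1.5361


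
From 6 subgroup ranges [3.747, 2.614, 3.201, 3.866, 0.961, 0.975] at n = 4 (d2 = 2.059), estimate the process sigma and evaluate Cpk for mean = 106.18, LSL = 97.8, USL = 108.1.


R_bar = (3.747 + 2.614 + 3.201 + 3.866 + 0.961 + 0.975) / 6 = 2.5606667
sigma = R_bar / d2 = 2.5606667 / 2.059 = 1.2436458
Cp = (USL - LSL)/(6*sigma) = (108.1 - 97.8)/(6*1.2436458) = 1.3804
Cpu = (108.1 - 106.18)/(3*1.2436458) = 0.5146
Cpl = (106.18 - 97.8)/(3*1.2436458) = 2.2461
Cpk = min(Cpu, Cpl) = 0.5146

0.5146


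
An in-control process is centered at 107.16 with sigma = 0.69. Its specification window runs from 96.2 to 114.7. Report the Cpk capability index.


Cpu = (USL - mean) / (3*sigma) = (114.7 - 107.16) / (3*0.69) = 3.6425
Cpl = (mean - LSL) / (3*sigma) = (107.16 - 96.2) / (3*0.69) = 5.2947
Cpk = min(Cpu, Cpl) = 3.6425

3.6425


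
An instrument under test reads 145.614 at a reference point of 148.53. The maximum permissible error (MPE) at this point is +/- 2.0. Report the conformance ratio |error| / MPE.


e = indication - reference = 145.614 - 148.53 = -2.9160
|e| = 2.9160
ratio = |e| / MPE = 2.9160 / 2.0
ratio = 1.4580

1.4580


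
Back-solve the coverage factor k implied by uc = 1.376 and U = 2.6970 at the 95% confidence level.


k = U / uc
k = 2.6970 / 1.376
k = 1.96

1.96


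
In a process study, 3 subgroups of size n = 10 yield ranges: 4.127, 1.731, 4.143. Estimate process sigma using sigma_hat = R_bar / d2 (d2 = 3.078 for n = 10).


R_bar = (4.127 + 1.731 + 4.143) / 3
R_bar = 10.001 / 3 = 3.3336667
sigma_hat = R_bar / d2 = 3.3336667 / 3.078 = 1.0831

1.0831


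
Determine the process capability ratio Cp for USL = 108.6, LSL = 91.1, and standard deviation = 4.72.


Cp = (USL - LSL) / (6 * sigma)
= (108.6 - 91.1) / (6 * 4.72)
= 17.5000 / 28.3200
= 0.6179

0.6179


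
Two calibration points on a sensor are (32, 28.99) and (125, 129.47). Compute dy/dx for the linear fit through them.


slope = (y2 - y1) / (x2 - x1)
= (129.47 - 28.99) / (125 - 32)
= 100.4800 / 93
= 1.0804

1.0804


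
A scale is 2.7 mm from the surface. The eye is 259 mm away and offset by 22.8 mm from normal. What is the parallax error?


error = h * offset / d
= 2.7 * 22.8 / 259
= 0.2377

0.2377


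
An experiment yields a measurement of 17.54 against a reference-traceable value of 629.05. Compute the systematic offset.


Systematic error = measured - true
= 17.54 - 629.05
= -611.5100

-611.5100


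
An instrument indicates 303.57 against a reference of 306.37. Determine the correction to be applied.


Correction = standard - reading
= 306.37 - 303.57
= 2.8000

2.8000


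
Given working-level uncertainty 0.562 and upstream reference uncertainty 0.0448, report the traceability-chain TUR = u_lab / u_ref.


TUR = u_lab / u_ref
= 0.562 / 0.0448
= 12.5446

12.5446


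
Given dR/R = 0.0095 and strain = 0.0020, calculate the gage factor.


GF = (dR/R) / epsilon
= 0.0095 / 0.0020
= 4.7500

4.7500


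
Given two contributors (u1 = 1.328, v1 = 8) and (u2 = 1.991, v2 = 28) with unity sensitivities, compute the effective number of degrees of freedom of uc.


uc = sqrt(u1^2 + u2^2) = sqrt(1.328^2 + 1.991^2) = 2.3932541
v_eff = uc^4 / (u1^4/v1 + u2^4/v2)
= 2.3932541^4 / (1.328^4/8 + 1.991^4/28)
= 32.806148 / 0.94999064
v_eff = 34.5331

34.5331


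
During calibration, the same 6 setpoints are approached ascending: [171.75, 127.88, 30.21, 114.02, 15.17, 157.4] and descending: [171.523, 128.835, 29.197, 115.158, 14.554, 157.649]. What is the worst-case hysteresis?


|171.75 - 171.523| = 0.2270
|127.88 - 128.835| = 0.9550
|30.21 - 29.197| = 1.0130
|114.02 - 115.158| = 1.1380
|15.17 - 14.554| = 0.6160
|157.4 - 157.649| = 0.2490
hysteresis = max(diffs) = 1.1380

1.1380


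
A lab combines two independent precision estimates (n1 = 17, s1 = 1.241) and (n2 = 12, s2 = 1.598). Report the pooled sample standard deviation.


s_p = sqrt(((n1-1)*s1^2 + (n2-1)*s2^2) / (n1+n2-2))
numerator = (17-1)*1.241^2 + (12-1)*1.598^2 = 24.641296 + 28.089644 = 52.73094
denominator = 17 + 12 - 2 = 27
s_p^2 = 52.73094 / 27 = 1.9529978
s_p = sqrt(1.9529978) = 1.3975

1.3975


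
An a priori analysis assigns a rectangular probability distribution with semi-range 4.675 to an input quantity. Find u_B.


u_B = half_width / sqrt(3)
u_B = 4.675 / 1.7320508
u_B = 2.6991

2.6991


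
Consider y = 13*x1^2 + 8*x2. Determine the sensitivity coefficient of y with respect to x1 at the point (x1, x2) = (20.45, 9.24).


y = 13*x1^2 + 8*x2
dy/dx1 = 2*13*x1
Evaluate at x1 = 20.45: c1 = 26 * 20.45
c1 = 531.7000

531.7000


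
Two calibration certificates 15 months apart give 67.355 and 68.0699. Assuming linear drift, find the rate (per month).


rate = (v2 - v1) / months
= (68.0699 - 67.355) / 15
= 0.7149 / 15
= 0.0477

0.0477


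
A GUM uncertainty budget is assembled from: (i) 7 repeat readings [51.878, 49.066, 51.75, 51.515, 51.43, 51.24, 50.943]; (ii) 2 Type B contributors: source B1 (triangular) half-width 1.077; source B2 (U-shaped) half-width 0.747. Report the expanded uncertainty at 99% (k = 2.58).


mean = (51.878 + 49.066 + 51.75 + 51.515 + 51.43 + 51.24 + 50.943) / 7 = 51.11742857
s = sqrt(sum((x - mean)^2)/(n-1)) = 0.95639843
u_A = s / sqrt(n) = 0.95639843 / sqrt(7) = 0.36148463
u_B1 = 1.077 / sqrt(6) = 0.43968341
u_B2 = 0.747 / sqrt(2) = 0.52820877
uc = sqrt(0.36148463^2 + 0.43968341^2 + 0.52820877^2) = 0.77652891
U = k * uc = 2.58 * 0.77652891
U = 2.0034

2.0034


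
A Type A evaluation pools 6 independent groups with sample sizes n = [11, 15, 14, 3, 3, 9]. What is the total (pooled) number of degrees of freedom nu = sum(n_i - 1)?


nu = sum_i (n_i - 1)
nu = ((11 - 1) + (15 - 1) + (14 - 1) + (3 - 1) + (3 - 1) + (9 - 1))
nu = 10 + 14 + 13 + 2 + 2 + 8
nu = 49

49


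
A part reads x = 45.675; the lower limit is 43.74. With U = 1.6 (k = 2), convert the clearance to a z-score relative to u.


u = U / k = 1.6 / 2 = 0.8
margin = |LSL - x| = |43.74 - 45.675| = 1.935
z = margin / u = 1.935 / 0.8
z = 2.4187

2.4187


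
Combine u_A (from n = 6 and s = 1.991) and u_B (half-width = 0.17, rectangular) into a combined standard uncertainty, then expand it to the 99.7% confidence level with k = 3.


u_A = s / sqrt(n) = 1.991 / sqrt(6) = 0.81282235
u_B = half_width / sqrt(3) = 0.17 / sqrt(3) = 0.098149546
uc = sqrt(u_A^2 + u_B^2) = sqrt(0.81282235^2 + 0.098149546^2) = 0.81872676
U = k * uc = 3 * 0.81872676
U = 2.4562

2.4562


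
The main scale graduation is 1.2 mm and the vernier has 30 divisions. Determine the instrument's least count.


LC = MSD / n_div
= 1.2 / 30
= 0.0400

0.0400


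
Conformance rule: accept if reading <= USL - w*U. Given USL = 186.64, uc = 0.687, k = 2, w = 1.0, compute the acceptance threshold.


U = k * uc = 2 * 0.687 = 1.374
guard band g = w * U = 1.0 * 1.374 = 1.374
AL = USL - g = 186.64 - 1.374
AL = 185.2660

185.2660


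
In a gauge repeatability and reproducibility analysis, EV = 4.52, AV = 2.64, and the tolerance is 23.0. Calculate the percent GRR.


GRR = sqrt(EV^2 + AV^2) = sqrt(4.52^2 + 2.64^2) = 5.2345009
%GRR = GRR / tol * 100 = 5.2345009 / 23.0 * 100
%GRR = 22.7587

22.7587


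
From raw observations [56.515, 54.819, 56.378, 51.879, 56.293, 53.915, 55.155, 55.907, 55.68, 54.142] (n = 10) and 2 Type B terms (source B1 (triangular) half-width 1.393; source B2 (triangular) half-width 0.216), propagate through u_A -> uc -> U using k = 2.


mean = (56.515 + 54.819 + 56.378 + 51.879 + 56.293 + 53.915 + 55.155 + 55.907 + 55.68 + 54.142) / 10 = 55.0683
s = sqrt(sum((x - mean)^2)/(n-1)) = 1.445882
u_A = s / sqrt(n) = 1.445882 / sqrt(10) = 0.45722803
u_B1 = 1.393 / sqrt(6) = 0.56868987
u_B2 = 0.216 / sqrt(6) = 0.088181631
uc = sqrt(0.45722803^2 + 0.56868987^2 + 0.088181631^2) = 0.73501132
U = k * uc = 2 * 0.73501132
U = 1.4700

1.4700


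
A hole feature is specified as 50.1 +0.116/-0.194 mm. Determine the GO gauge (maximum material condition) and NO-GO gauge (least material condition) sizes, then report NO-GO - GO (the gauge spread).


GO = nominal - lower_tol (smallest hole = maximum material condition)
GO = 50.1 - 0.194 = 49.906
NO-GO = nominal + upper_tol (largest hole = least material condition)
NO-GO = 50.1 + 0.116 = 50.216
spread = NO-GO - GO = 50.216 - 49.906 = 0.3100

0.3100


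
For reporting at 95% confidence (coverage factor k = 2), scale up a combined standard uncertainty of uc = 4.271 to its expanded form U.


U = k * uc
U = 2 * 4.271
U = 8.5420

8.5420


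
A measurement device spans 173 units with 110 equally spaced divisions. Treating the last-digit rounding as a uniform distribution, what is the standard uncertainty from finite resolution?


resolution = range / divisions
resolution = 173 / 110 = 1.5727273
u_res = resolution / (2*sqrt(3))
u_res = 1.5727273 / 3.4641016
u_res = 0.4540

0.4540


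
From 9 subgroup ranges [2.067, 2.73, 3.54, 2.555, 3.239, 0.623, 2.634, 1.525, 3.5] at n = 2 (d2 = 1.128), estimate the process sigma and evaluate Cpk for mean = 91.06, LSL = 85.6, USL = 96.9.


R_bar = (2.067 + 2.73 + 3.54 + 2.555 + 3.239 + 0.623 + 2.634 + 1.525 + 3.5) / 9 = 2.4903333
sigma = R_bar / d2 = 2.4903333 / 1.128 = 2.2077423
Cp = (USL - LSL)/(6*sigma) = (96.9 - 85.6)/(6*2.2077423) = 0.8531
Cpu = (96.9 - 91.06)/(3*2.2077423) = 0.8817
Cpl = (91.06 - 85.6)/(3*2.2077423) = 0.8244
Cpk = min(Cpu, Cpl) = 0.8244

0.8244


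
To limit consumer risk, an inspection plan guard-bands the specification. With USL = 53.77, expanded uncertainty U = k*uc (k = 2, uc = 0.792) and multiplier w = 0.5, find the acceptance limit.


U = k * uc = 2 * 0.792 = 1.584
guard band g = w * U = 0.5 * 1.584 = 0.792
AL = USL - g = 53.77 - 0.792
AL = 52.9780

52.9780


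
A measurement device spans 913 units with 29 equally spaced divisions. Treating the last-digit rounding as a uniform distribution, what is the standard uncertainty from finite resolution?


resolution = range / divisions
resolution = 913 / 29 = 31.482759
u_res = resolution / (2*sqrt(3))
u_res = 31.482759 / 3.4641016
u_res = 9.0883

9.0883


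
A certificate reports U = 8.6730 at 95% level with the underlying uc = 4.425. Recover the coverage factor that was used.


k = U / uc
k = 8.6730 / 4.425
k = 1.96

1.96


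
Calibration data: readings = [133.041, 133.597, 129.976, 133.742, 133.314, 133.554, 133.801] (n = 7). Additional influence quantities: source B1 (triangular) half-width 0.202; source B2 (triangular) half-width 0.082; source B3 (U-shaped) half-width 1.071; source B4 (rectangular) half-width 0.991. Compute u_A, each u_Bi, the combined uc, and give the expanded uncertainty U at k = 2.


mean = (133.041 + 133.597 + 129.976 + 133.742 + 133.314 + 133.554 + 133.801) / 7 = 133.0035714
s = sqrt(sum((x - mean)^2)/(n-1)) = 1.3601626
u_A = s / sqrt(n) = 1.3601626 / sqrt(7) = 0.51409314
u_B1 = 0.202 / sqrt(6) = 0.082466155
u_B2 = 0.082 / sqrt(6) = 0.03347636
u_B3 = 1.071 / sqrt(2) = 0.75731136
u_B4 = 0.991 / sqrt(3) = 0.57215412
uc = sqrt(0.51409314^2 + 0.082466155^2 + 0.03347636^2 + 0.75731136^2 + 0.57215412^2) = 1.0830946
U = k * uc = 2 * 1.0830946
U = 2.1662

2.1662


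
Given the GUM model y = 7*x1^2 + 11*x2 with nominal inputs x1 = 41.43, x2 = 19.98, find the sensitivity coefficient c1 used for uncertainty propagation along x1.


y = 7*x1^2 + 11*x2
dy/dx1 = 2*7*x1
Evaluate at x1 = 41.43: c1 = 14 * 41.43
c1 = 580.0200

580.0200


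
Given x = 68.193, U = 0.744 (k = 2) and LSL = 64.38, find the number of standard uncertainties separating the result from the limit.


u = U / k = 0.744 / 2 = 0.372
margin = |LSL - x| = |64.38 - 68.193| = 3.813
z = margin / u = 3.813 / 0.372
z = 10.2500

10.2500


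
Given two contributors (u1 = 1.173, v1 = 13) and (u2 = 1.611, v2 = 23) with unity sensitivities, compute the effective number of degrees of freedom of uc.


uc = sqrt(u1^2 + u2^2) = sqrt(1.173^2 + 1.611^2) = 1.9927995
v_eff = uc^4 / (u1^4/v1 + u2^4/v2)
= 1.9927995^4 / (1.173^4/13 + 1.611^4/23)
= 15.770825 / 0.43848541
v_eff = 35.9666

35.9666


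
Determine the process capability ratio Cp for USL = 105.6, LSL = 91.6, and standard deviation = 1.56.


Cp = (USL - LSL) / (6 * sigma)
= (105.6 - 91.6) / (6 * 1.56)
= 14.0000 / 9.3600
= 1.4957

1.4957


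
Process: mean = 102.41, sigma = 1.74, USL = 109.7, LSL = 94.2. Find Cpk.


Cpu = (USL - mean) / (3*sigma) = (109.7 - 102.41) / (3*1.74) = 1.3966
Cpl = (mean - LSL) / (3*sigma) = (102.41 - 94.2) / (3*1.74) = 1.5728
Cpk = min(Cpu, Cpl) = 1.3966

1.3966


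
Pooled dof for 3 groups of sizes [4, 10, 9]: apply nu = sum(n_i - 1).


nu = sum_i (n_i - 1)
nu = ((4 - 1) + (10 - 1) + (9 - 1))
nu = 3 + 9 + 8
nu = 20

20


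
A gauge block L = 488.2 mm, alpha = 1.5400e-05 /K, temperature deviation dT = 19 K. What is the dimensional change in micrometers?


dL = L * alpha * dT
= 488.2 * 1.5400e-05 * 19
= 0.1428473 mm
dL_um = 0.1428473 * 1000 = 142.8473 um

142.8473


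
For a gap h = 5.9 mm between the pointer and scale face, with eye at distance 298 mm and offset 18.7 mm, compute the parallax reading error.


error = h * offset / d
= 5.9 * 18.7 / 298
= 0.3702

0.3702


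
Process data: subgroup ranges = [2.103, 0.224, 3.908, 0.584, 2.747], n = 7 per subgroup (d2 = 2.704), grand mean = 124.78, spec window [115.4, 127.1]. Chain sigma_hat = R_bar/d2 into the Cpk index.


R_bar = (2.103 + 0.224 + 3.908 + 0.584 + 2.747) / 5 = 1.9132
sigma = R_bar / d2 = 1.9132 / 2.704 = 0.70754438
Cp = (USL - LSL)/(6*sigma) = (127.1 - 115.4)/(6*0.70754438) = 2.7560
Cpu = (127.1 - 124.78)/(3*0.70754438) = 1.0930
Cpl = (124.78 - 115.4)/(3*0.70754438) = 4.4190
Cpk = min(Cpu, Cpl) = 1.0930

1.0930


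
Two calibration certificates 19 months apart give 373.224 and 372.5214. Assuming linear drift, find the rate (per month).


rate = (v2 - v1) / months
= (372.5214 - 373.224) / 19
= -0.7026 / 19
= -0.0370

-0.0370


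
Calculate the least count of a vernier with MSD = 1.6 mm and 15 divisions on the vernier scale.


LC = MSD / n_div
= 1.6 / 15
= 0.1067

0.1067


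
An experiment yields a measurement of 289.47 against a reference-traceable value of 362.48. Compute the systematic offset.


Systematic error = measured - true
= 289.47 - 362.48
= -73.0100

-73.0100


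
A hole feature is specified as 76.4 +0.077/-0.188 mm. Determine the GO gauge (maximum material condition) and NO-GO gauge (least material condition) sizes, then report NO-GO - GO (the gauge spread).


GO = nominal - lower_tol (smallest hole = maximum material condition)
GO = 76.4 - 0.188 = 76.212
NO-GO = nominal + upper_tol (largest hole = least material condition)
NO-GO = 76.4 + 0.077 = 76.477
spread = NO-GO - GO = 76.477 - 76.212 = 0.2650

0.2650


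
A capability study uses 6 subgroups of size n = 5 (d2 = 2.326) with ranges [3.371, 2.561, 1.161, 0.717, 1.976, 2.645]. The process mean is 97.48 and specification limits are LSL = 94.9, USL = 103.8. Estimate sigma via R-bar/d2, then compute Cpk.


R_bar = (3.371 + 2.561 + 1.161 + 0.717 + 1.976 + 2.645) / 6 = 2.0718333
sigma = R_bar / d2 = 2.0718333 / 2.326 = 0.89072799
Cp = (USL - LSL)/(6*sigma) = (103.8 - 94.9)/(6*0.89072799) = 1.6653
Cpu = (103.8 - 97.48)/(3*0.89072799) = 2.3651
Cpl = (97.48 - 94.9)/(3*0.89072799) = 0.9655
Cpk = min(Cpu, Cpl) = 0.9655

0.9655


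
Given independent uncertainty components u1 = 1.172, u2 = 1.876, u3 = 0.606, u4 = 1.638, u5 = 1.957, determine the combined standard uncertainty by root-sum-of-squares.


uc = sqrt(1.172^2 + 1.876^2 + 0.606^2 + 1.638^2 + 1.957^2)
uc = sqrt(11.773089)
uc = 3.4312

3.4312


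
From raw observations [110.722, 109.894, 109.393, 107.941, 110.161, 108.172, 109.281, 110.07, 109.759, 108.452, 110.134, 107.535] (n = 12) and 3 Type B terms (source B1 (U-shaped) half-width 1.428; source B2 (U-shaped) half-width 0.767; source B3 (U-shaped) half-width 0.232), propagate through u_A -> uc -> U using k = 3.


mean = (110.722 + 109.894 + 109.393 + 107.941 + 110.161 + 108.172 + 109.281 + 110.07 + 109.759 + 108.452 + 110.134 + 107.535) / 12 = 109.2928333
s = sqrt(sum((x - mean)^2)/(n-1)) = 1.0259083
u_A = s / sqrt(n) = 1.0259083 / sqrt(12) = 0.29615422
u_B1 = 1.428 / sqrt(2) = 1.0097485
u_B2 = 0.767 / sqrt(2) = 0.5423509
u_B3 = 0.232 / sqrt(2) = 0.16404877
uc = sqrt(0.29615422^2 + 1.0097485^2 + 0.5423509^2 + 0.16404877^2) = 1.1951384
U = k * uc = 3 * 1.1951384
U = 3.5854

3.5854


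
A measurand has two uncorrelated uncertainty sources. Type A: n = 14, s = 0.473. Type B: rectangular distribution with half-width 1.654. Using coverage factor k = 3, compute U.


u_A = s / sqrt(n) = 0.473 / sqrt(14) = 0.12641457
u_B = half_width / sqrt(3) = 1.654 / sqrt(3) = 0.95493735
uc = sqrt(u_A^2 + u_B^2) = sqrt(0.12641457^2 + 0.95493735^2) = 0.96326839
U = k * uc = 3 * 0.96326839
U = 2.8898

2.8898


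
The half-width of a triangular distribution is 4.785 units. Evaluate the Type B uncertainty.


u_B = half_width / sqrt(6)
u_B = 4.785 / 2.4494897
u_B = 1.9535

1.9535


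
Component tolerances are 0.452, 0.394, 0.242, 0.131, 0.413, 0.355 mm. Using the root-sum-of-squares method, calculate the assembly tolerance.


RSS = sqrt(0.452^2 + 0.394^2 + 0.242^2 + 0.131^2 + 0.413^2 + 0.355^2)
= sqrt(0.731859)
= 0.8555

0.8555


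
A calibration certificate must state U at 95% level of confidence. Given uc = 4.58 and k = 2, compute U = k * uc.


U = k * uc
U = 2 * 4.58
U = 9.1600

9.1600


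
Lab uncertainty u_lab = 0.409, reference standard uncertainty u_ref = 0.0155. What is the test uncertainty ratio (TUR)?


TUR = u_lab / u_ref
= 0.409 / 0.0155
= 26.3871

26.3871


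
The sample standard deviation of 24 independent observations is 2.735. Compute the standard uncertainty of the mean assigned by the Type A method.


u_A = s / sqrt(n)
u_A = 2.735 / sqrt(24)
u_A = 2.735 / 4.8989795
u_A = 0.5583

0.5583


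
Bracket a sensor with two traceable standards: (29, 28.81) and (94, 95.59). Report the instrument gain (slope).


slope = (y2 - y1) / (x2 - x1)
= (95.59 - 28.81) / (94 - 29)
= 66.7800 / 65
= 1.0274

1.0274


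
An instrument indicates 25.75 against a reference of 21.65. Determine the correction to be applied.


Correction = standard - reading
= 21.65 - 25.75
= -4.1000

-4.1000


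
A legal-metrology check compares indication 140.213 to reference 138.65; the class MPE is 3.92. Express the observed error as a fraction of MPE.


e = indication - reference = 140.213 - 138.65 = 1.5630
|e| = 1.5630
ratio = |e| / MPE = 1.5630 / 3.92
ratio = 0.3987

0.3987


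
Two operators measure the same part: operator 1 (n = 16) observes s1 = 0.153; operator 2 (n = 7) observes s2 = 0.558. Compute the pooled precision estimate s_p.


s_p = sqrt(((n1-1)*s1^2 + (n2-1)*s2^2) / (n1+n2-2))
numerator = (16-1)*0.153^2 + (7-1)*0.558^2 = 0.351135 + 1.868184 = 2.219319
denominator = 16 + 7 - 2 = 21
s_p^2 = 2.219319 / 21 = 0.10568186
s_p = sqrt(0.10568186) = 0.3251

0.3251


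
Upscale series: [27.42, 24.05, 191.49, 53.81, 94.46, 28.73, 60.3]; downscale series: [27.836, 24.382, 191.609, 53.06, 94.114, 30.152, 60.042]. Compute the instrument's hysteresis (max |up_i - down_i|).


|27.42 - 27.836| = 0.4160
|24.05 - 24.382| = 0.3320
|191.49 - 191.609| = 0.1190
|53.81 - 53.06| = 0.7500
|94.46 - 94.114| = 0.3460
|28.73 - 30.152| = 1.4220
|60.3 - 60.042| = 0.2580
hysteresis = max(diffs) = 1.4220

1.4220


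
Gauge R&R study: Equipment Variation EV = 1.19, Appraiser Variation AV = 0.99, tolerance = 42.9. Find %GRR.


GRR = sqrt(EV^2 + AV^2) = sqrt(1.19^2 + 0.99^2) = 1.5479664
%GRR = GRR / tol * 100 = 1.5479664 / 42.9 * 100
%GRR = 3.6083

3.6083


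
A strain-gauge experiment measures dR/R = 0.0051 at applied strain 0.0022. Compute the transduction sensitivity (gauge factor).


GF = (dR/R) / epsilon
= 0.0051 / 0.0022
= 2.3182

2.3182


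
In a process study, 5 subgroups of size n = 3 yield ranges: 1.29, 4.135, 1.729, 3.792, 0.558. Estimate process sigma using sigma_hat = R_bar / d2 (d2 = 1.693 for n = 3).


R_bar = (1.29 + 4.135 + 1.729 + 3.792 + 0.558) / 5
R_bar = 11.504 / 5 = 2.3008
sigma_hat = R_bar / d2 = 2.3008 / 1.693 = 1.3590

1.3590


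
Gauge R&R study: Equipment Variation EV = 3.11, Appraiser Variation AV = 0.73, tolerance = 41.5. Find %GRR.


GRR = sqrt(EV^2 + AV^2) = sqrt(3.11^2 + 0.73^2) = 3.1945266
%GRR = GRR / tol * 100 = 3.1945266 / 41.5 * 100
%GRR = 7.6977

7.6977


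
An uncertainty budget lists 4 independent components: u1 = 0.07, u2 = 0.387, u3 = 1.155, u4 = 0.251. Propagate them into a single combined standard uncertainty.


uc = sqrt(0.07^2 + 0.387^2 + 1.155^2 + 0.251^2)
uc = sqrt(1.551695)
uc = 1.2457

1.2457


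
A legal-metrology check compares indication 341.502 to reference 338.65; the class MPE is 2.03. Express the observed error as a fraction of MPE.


e = indication - reference = 341.502 - 338.65 = 2.8520
|e| = 2.8520
ratio = |e| / MPE = 2.8520 / 2.03
ratio = 1.4049

1.4049


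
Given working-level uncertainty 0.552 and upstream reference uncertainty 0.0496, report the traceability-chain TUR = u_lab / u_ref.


TUR = u_lab / u_ref
= 0.552 / 0.0496
= 11.1290

11.1290


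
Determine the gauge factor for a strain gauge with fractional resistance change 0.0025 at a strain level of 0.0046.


GF = (dR/R) / epsilon
= 0.0025 / 0.0046
= 0.5435

0.5435


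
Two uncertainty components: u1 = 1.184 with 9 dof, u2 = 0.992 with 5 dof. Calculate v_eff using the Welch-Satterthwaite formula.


uc = sqrt(u1^2 + u2^2) = sqrt(1.184^2 + 0.992^2) = 1.5446424
v_eff = uc^4 / (u1^4/v1 + u2^4/v2)
= 1.5446424^4 / (1.184^4/9 + 0.992^4/5)
= 5.6926149 / 0.41203197
v_eff = 13.8160

13.8160


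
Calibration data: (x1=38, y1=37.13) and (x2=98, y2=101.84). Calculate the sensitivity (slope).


slope = (y2 - y1) / (x2 - x1)
= (101.84 - 37.13) / (98 - 38)
= 64.7100 / 60
= 1.0785

1.0785


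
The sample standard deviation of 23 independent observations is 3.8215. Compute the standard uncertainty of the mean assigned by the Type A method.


u_A = s / sqrt(n)
u_A = 3.8215 / sqrt(23)
u_A = 3.8215 / 4.7958315
u_A = 0.7968

0.7968


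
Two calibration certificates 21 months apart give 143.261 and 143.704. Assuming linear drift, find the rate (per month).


rate = (v2 - v1) / months
= (143.704 - 143.261) / 21
= 0.4430 / 21
= 0.0211

0.0211


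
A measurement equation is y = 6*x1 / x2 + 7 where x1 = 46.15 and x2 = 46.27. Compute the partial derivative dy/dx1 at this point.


y = 6*x1 / x2 + 7
dy/dx1 = 6/x2
Evaluate at x2 = 46.27: c1 = 6 / 46.27
c1 = 0.1297

0.1297


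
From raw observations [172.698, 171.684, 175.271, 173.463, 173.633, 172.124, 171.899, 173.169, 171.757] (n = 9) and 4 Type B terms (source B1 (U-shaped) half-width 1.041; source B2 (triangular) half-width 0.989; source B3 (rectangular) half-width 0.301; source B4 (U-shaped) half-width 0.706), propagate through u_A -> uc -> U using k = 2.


mean = (172.698 + 171.684 + 175.271 + 173.463 + 173.633 + 172.124 + 171.899 + 173.169 + 171.757) / 9 = 172.8553333
s = sqrt(sum((x - mean)^2)/(n-1)) = 1.1704908
u_A = s / sqrt(n) = 1.1704908 / sqrt(9) = 0.3901636
u_B1 = 1.041 / sqrt(2) = 0.73609816
u_B2 = 0.989 / sqrt(6) = 0.40375756
u_B3 = 0.301 / sqrt(3) = 0.17378243
u_B4 = 0.706 / sqrt(2) = 0.49921739
uc = sqrt(0.3901636^2 + 0.73609816^2 + 0.40375756^2 + 0.17378243^2 + 0.49921739^2) = 1.0660707
U = k * uc = 2 * 1.0660707
U = 2.1321

2.1321


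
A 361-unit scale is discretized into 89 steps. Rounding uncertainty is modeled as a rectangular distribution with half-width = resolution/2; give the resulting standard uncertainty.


resolution = range / divisions
resolution = 361 / 89 = 4.0561798
u_res = resolution / (2*sqrt(3))
u_res = 4.0561798 / 3.4641016
u_res = 1.1709

1.1709


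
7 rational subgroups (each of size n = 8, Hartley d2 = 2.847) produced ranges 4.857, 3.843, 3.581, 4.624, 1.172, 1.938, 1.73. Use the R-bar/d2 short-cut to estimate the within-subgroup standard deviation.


R_bar = (4.857 + 3.843 + 3.581 + 4.624 + 1.172 + 1.938 + 1.73) / 7
R_bar = 21.745 / 7 = 3.1064286
sigma_hat = R_bar / d2 = 3.1064286 / 2.847 = 1.0911

1.0911


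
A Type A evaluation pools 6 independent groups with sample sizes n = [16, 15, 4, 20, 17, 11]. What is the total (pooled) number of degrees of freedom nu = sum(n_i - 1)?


nu = sum_i (n_i - 1)
nu = ((16 - 1) + (15 - 1) + (4 - 1) + (20 - 1) + (17 - 1) + (11 - 1))
nu = 15 + 14 + 3 + 19 + 16 + 10
nu = 77

77


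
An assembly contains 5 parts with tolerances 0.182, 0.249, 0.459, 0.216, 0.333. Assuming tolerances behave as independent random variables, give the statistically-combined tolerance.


RSS = sqrt(0.182^2 + 0.249^2 + 0.459^2 + 0.216^2 + 0.333^2)
= sqrt(0.463351)
= 0.6807

0.6807


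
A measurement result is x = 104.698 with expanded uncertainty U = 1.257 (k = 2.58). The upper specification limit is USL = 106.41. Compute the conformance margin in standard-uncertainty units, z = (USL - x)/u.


u = U / k = 1.257 / 2.58 = 0.4872093
margin = |USL - x| = |106.41 - 104.698| = 1.712
z = margin / u = 1.712 / 0.4872093
z = 3.5139

3.5139


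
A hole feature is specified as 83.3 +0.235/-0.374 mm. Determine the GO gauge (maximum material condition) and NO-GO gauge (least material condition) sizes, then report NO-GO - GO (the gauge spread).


GO = nominal - lower_tol (smallest hole = maximum material condition)
GO = 83.3 - 0.374 = 82.926
NO-GO = nominal + upper_tol (largest hole = least material condition)
NO-GO = 83.3 + 0.235 = 83.535
spread = NO-GO - GO = 83.535 - 82.926 = 0.6090

0.6090


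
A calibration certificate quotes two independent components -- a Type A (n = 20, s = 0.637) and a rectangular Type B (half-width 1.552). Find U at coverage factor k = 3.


u_A = s / sqrt(n) = 0.637 / sqrt(20) = 0.14243753
u_B = half_width / sqrt(3) = 1.552 / sqrt(3) = 0.89604762
uc = sqrt(u_A^2 + u_B^2) = sqrt(0.14243753^2 + 0.89604762^2) = 0.90729807
U = k * uc = 3 * 0.90729807
U = 2.7219

2.7219


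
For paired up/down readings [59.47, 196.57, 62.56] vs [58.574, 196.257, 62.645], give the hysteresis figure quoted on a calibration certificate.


|59.47 - 58.574| = 0.8960
|196.57 - 196.257| = 0.3130
|62.56 - 62.645| = 0.0850
hysteresis = max(diffs) = 0.8960

0.8960


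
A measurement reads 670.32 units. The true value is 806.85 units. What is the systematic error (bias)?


Systematic error = measured - true
= 670.32 - 806.85
= -136.5300

-136.5300


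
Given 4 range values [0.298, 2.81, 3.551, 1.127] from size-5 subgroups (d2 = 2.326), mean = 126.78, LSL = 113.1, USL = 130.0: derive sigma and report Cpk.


R_bar = (0.298 + 2.81 + 3.551 + 1.127) / 4 = 1.9465
sigma = R_bar / d2 = 1.9465 / 2.326 = 0.83684437
Cp = (USL - LSL)/(6*sigma) = (130.0 - 113.1)/(6*0.83684437) = 3.3658
Cpu = (130.0 - 126.78)/(3*0.83684437) = 1.2826
Cpl = (126.78 - 113.1)/(3*0.83684437) = 5.4490
Cpk = min(Cpu, Cpl) = 1.2826

1.2826


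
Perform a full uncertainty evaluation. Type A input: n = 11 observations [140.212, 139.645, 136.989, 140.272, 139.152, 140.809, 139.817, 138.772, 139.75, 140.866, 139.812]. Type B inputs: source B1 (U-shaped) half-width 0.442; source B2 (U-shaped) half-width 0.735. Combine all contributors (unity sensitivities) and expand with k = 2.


mean = (140.212 + 139.645 + 136.989 + 140.272 + 139.152 + 140.809 + 139.817 + 138.772 + 139.75 + 140.866 + 139.812) / 11 = 139.6450909
s = sqrt(sum((x - mean)^2)/(n-1)) = 1.0811275
u_A = s / sqrt(n) = 1.0811275 / sqrt(11) = 0.32597221
u_B1 = 0.442 / sqrt(2) = 0.3125412
u_B2 = 0.735 / sqrt(2) = 0.51972348
uc = sqrt(0.32597221^2 + 0.3125412^2 + 0.51972348^2) = 0.68851462
U = k * uc = 2 * 0.68851462
U = 1.3770

1.3770


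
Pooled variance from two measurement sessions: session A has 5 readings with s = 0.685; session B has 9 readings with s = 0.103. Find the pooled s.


s_p = sqrt(((n1-1)*s1^2 + (n2-1)*s2^2) / (n1+n2-2))
numerator = (5-1)*0.685^2 + (9-1)*0.103^2 = 1.8769 + 0.084872 = 1.961772
denominator = 5 + 9 - 2 = 12
s_p^2 = 1.961772 / 12 = 0.163481
s_p = sqrt(0.163481) = 0.4043

0.4043


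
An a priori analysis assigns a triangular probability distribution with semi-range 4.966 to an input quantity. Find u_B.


u_B = half_width / sqrt(6)
u_B = 4.966 / 2.4494897
u_B = 2.0274

2.0274


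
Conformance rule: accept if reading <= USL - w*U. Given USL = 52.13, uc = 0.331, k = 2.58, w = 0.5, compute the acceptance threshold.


U = k * uc = 2.58 * 0.331 = 0.85398
guard band g = w * U = 0.5 * 0.85398 = 0.42699
AL = USL - g = 52.13 - 0.42699
AL = 51.7030

51.7030


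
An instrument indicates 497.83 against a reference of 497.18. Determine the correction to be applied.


Correction = standard - reading
= 497.18 - 497.83
= -0.6500

-0.6500


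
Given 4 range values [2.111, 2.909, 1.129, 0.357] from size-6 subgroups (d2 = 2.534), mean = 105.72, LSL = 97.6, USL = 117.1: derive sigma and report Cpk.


R_bar = (2.111 + 2.909 + 1.129 + 0.357) / 4 = 1.6265
sigma = R_bar / d2 = 1.6265 / 2.534 = 0.64187056
Cp = (USL - LSL)/(6*sigma) = (117.1 - 97.6)/(6*0.64187056) = 5.0633
Cpu = (117.1 - 105.72)/(3*0.64187056) = 5.9098
Cpl = (105.72 - 97.6)/(3*0.64187056) = 4.2168
Cpk = min(Cpu, Cpl) = 4.2168

4.2168


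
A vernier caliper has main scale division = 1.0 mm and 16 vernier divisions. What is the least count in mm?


LC = MSD / n_div
= 1.0 / 16
= 0.0625

0.0625


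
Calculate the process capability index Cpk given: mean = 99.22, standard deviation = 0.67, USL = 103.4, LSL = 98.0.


Cpu = (USL - mean) / (3*sigma) = (103.4 - 99.22) / (3*0.67) = 2.0796
Cpl = (mean - LSL) / (3*sigma) = (99.22 - 98.0) / (3*0.67) = 0.6070
Cpk = min(Cpu, Cpl) = 0.6070

0.6070


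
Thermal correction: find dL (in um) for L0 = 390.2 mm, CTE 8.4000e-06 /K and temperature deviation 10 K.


dL = L * alpha * dT
= 390.2 * 8.4000e-06 * 10
= 0.0327768 mm
dL_um = 0.0327768 * 1000 = 32.7768 um

32.7768


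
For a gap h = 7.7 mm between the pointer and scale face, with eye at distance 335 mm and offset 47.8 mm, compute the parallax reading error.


error = h * offset / d
= 7.7 * 47.8 / 335
= 1.0987

1.0987


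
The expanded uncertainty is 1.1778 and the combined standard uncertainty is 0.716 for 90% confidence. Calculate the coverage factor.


k = U / uc
k = 1.1778 / 0.716
k = 1.645

1.645


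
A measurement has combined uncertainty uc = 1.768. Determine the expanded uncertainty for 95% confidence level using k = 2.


U = k * uc
U = 2 * 1.768
U = 3.5360

3.5360


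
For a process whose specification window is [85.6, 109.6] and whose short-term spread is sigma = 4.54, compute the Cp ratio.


Cp = (USL - LSL) / (6 * sigma)
= (109.6 - 85.6) / (6 * 4.54)
= 24.0000 / 27.2400
= 0.8811

0.8811


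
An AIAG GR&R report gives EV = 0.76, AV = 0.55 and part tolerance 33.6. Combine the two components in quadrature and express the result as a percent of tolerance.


GRR = sqrt(EV^2 + AV^2) = sqrt(0.76^2 + 0.55^2) = 0.93813645
%GRR = GRR / tol * 100 = 0.93813645 / 33.6 * 100
%GRR = 2.7921

2.7921


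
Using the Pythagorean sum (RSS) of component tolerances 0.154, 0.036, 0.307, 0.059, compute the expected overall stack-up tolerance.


RSS = sqrt(0.154^2 + 0.036^2 + 0.307^2 + 0.059^2)
= sqrt(0.122742)
= 0.3503

0.3503


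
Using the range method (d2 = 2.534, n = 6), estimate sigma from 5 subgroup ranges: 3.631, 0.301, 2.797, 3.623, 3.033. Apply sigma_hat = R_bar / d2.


R_bar = (3.631 + 0.301 + 2.797 + 3.623 + 3.033) / 5
R_bar = 13.385 / 5 = 2.677
sigma_hat = R_bar / d2 = 2.677 / 2.534 = 1.0564

1.0564


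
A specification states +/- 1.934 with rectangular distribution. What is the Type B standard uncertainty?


u_B = half_width / sqrt(3)
u_B = 1.934 / 1.7320508
u_B = 1.1166

1.1166


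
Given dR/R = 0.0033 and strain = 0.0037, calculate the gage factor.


GF = (dR/R) / epsilon
= 0.0033 / 0.0037
= 0.8919

0.8919


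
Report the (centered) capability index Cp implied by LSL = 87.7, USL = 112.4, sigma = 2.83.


Cp = (USL - LSL) / (6 * sigma)
= (112.4 - 87.7) / (6 * 2.83)
= 24.7000 / 16.9800
= 1.4547

1.4547


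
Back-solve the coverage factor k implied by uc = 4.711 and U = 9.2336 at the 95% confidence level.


k = U / uc
k = 9.2336 / 4.711
k = 1.96

1.96


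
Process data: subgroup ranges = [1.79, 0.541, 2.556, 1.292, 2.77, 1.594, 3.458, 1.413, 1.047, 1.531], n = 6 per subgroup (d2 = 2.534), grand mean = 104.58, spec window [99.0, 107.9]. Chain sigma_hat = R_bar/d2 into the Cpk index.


R_bar = (1.79 + 0.541 + 2.556 + 1.292 + 2.77 + 1.594 + 3.458 + 1.413 + 1.047 + 1.531) / 10 = 1.7992
sigma = R_bar / d2 = 1.7992 / 2.534 = 0.71002368
Cp = (USL - LSL)/(6*sigma) = (107.9 - 99.0)/(6*0.71002368) = 2.0891
Cpu = (107.9 - 104.58)/(3*0.71002368) = 1.5586
Cpl = (104.58 - 99.0)/(3*0.71002368) = 2.6196
Cpk = min(Cpu, Cpl) = 1.5586

1.5586


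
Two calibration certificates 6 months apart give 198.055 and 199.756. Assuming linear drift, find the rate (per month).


rate = (v2 - v1) / months
= (199.756 - 198.055) / 6
= 1.7010 / 6
= 0.2835

0.2835


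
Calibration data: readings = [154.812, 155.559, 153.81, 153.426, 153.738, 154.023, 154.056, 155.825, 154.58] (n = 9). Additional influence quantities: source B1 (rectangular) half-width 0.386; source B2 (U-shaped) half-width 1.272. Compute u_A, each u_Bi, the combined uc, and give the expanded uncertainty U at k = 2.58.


mean = (154.812 + 155.559 + 153.81 + 153.426 + 153.738 + 154.023 + 154.056 + 155.825 + 154.58) / 9 = 154.4254444
s = sqrt(sum((x - mean)^2)/(n-1)) = 0.83409444
u_A = s / sqrt(n) = 0.83409444 / sqrt(9) = 0.27803148
u_B1 = 0.386 / sqrt(3) = 0.2228572
u_B2 = 1.272 / sqrt(2) = 0.89943983
uc = sqrt(0.27803148^2 + 0.2228572^2 + 0.89943983^2) = 0.96744966
U = k * uc = 2.58 * 0.96744966
U = 2.4960

2.4960


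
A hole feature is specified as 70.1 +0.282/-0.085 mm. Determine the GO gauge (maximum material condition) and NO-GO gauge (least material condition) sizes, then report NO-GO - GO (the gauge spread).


GO = nominal - lower_tol (smallest hole = maximum material condition)
GO = 70.1 - 0.085 = 70.015
NO-GO = nominal + upper_tol (largest hole = least material condition)
NO-GO = 70.1 + 0.282 = 70.382
spread = NO-GO - GO = 70.382 - 70.015 = 0.3670

0.3670


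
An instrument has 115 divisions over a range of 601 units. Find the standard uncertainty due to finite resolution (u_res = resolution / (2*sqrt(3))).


resolution = range / divisions
resolution = 601 / 115 = 5.226087
u_res = resolution / (2*sqrt(3))
u_res = 5.226087 / 3.4641016
u_res = 1.5086

1.5086


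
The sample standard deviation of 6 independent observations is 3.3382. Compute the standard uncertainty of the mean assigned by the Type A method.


u_A = s / sqrt(n)
u_A = 3.3382 / sqrt(6)
u_A = 3.3382 / 2.4494897
u_A = 1.3628

1.3628


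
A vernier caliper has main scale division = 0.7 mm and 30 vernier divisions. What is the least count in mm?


LC = MSD / n_div
= 0.7 / 30
= 0.0233

0.0233


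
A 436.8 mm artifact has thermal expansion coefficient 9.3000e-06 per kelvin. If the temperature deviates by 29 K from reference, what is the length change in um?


dL = L * alpha * dT
= 436.8 * 9.3000e-06 * 29
= 0.1178050 mm
dL_um = 0.1178050 * 1000 = 117.8050 um

117.8050


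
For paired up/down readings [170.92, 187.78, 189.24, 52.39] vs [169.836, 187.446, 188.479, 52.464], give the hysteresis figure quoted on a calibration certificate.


|170.92 - 169.836| = 1.0840
|187.78 - 187.446| = 0.3340
|189.24 - 188.479| = 0.7610
|52.39 - 52.464| = 0.0740
hysteresis = max(diffs) = 1.0840

1.0840


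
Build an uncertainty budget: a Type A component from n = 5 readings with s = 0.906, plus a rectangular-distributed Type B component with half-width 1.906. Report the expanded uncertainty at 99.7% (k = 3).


u_A = s / sqrt(n) = 0.906 / sqrt(5) = 0.40517552
u_B = half_width / sqrt(3) = 1.906 / sqrt(3) = 1.1004296
uc = sqrt(u_A^2 + u_B^2) = sqrt(0.40517552^2 + 1.1004296^2) = 1.1726519
U = k * uc = 3 * 1.1726519
U = 3.5180

3.5180


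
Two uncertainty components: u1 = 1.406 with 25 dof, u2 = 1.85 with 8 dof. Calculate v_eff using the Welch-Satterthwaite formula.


uc = sqrt(u1^2 + u2^2) = sqrt(1.406^2 + 1.85^2) = 2.3236471
v_eff = uc^4 / (u1^4/v1 + u2^4/v2)
= 2.3236471^4 / (1.406^4/25 + 1.85^4/8)
= 29.152828 / 1.6205035
v_eff = 17.9900

17.9900


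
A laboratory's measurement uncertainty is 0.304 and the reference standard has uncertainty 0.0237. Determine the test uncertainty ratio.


TUR = u_lab / u_ref
= 0.304 / 0.0237
= 12.8270

12.8270


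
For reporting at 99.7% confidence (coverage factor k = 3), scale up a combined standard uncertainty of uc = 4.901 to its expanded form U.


U = k * uc
U = 3 * 4.901
U = 14.7030

14.7030


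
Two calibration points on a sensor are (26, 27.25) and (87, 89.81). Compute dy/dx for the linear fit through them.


slope = (y2 - y1) / (x2 - x1)
= (89.81 - 27.25) / (87 - 26)
= 62.5600 / 61
= 1.0256

1.0256


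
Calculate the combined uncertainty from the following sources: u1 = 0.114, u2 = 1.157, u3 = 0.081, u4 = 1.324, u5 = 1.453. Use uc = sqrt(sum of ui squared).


uc = sqrt(0.114^2 + 1.157^2 + 0.081^2 + 1.324^2 + 1.453^2)
uc = sqrt(5.222391)
uc = 2.2853

2.2853


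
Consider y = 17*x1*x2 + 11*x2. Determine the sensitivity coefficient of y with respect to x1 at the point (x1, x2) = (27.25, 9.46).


y = 17*x1*x2 + 11*x2
dy/dx1 = 17*x2
Evaluate at x2 = 9.46: c1 = 17 * 9.46
c1 = 160.8200

160.8200


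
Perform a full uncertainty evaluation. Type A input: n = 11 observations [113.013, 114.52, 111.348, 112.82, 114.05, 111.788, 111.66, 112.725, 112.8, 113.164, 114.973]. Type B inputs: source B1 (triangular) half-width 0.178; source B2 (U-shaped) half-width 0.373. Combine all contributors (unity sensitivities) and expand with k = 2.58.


mean = (113.013 + 114.52 + 111.348 + 112.82 + 114.05 + 111.788 + 111.66 + 112.725 + 112.8 + 113.164 + 114.973) / 11 = 112.9873636
s = sqrt(sum((x - mean)^2)/(n-1)) = 1.1607158
u_A = s / sqrt(n) = 1.1607158 / sqrt(11) = 0.34996898
u_B1 = 0.178 / sqrt(6) = 0.072668196
u_B2 = 0.373 / sqrt(2) = 0.26375083
uc = sqrt(0.34996898^2 + 0.072668196^2 + 0.26375083^2) = 0.44421105
U = k * uc = 2.58 * 0.44421105
U = 1.1461

1.1461


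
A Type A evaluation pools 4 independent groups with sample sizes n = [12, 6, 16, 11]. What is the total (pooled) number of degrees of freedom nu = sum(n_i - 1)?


nu = sum_i (n_i - 1)
nu = ((12 - 1) + (6 - 1) + (16 - 1) + (11 - 1))
nu = 11 + 5 + 15 + 10
nu = 41

41


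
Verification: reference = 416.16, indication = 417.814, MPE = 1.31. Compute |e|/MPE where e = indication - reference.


e = indication - reference = 417.814 - 416.16 = 1.6540
|e| = 1.6540
ratio = |e| / MPE = 1.6540 / 1.31
ratio = 1.2626

1.2626


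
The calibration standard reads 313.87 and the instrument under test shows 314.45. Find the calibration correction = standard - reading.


Correction = standard - reading
= 313.87 - 314.45
= -0.5800

-0.5800


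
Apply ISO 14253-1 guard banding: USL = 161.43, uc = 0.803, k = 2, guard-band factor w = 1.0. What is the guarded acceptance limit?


U = k * uc = 2 * 0.803 = 1.606
guard band g = w * U = 1.0 * 1.606 = 1.606
AL = USL - g = 161.43 - 1.606
AL = 159.8240

159.8240
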